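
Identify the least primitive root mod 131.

2

φ(131) = 131 − 1 = 130 = 2 · 5 · 13.
Test candidates g = 2, 3, … against the prime factors q ∈ {2, 5, 13} of φ(131): g is a generator iff g^(130/q) ≢ 1 for every such q.
g = 2: 2^65 ≡ 130; 2^26 ≡ 53; 2^10 ≡ 107 — none is 1, so 2 is a primitive root.
Hence the least primitive root of 131 is 2.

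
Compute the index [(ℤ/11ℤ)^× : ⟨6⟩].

ord(6) | φ(11) = 11 − 1 = 10 = 2 · 5.
Divisors of 10: 1, 2, 5, 10.
Test each divisor d:
6^1 ≡ 6 (mod 11)
6^2 ≡ 3 (mod 11)
6^5 ≡ 10 (mod 11)
6^10 ≡ 1 (mod 11) ✓
Thus |⟨6⟩| = ord(6) = 10.
Index = |(Z/11Z)^×| / |⟨6⟩| = 10 / 10 = 1.

1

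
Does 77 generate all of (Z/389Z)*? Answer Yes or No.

No

φ(389) = 389 − 1 = 388 = 2^2 · 97.
77 is a primitive root mod 389 iff 77^(φ(389)/q) ≢ 1 for every prime q | φ(389), i.e. q ∈ {2, 97}.
77^194 ≡ 1 (mod 389)  [q = 2: ≡ 1 ✗]
77^4 ≡ 278 (mod 389)  [q = 97: ≢ 1 ✓]
77^194 ≡ 1 shows ord(77) | 194, strictly less than φ(389); not a primitive root.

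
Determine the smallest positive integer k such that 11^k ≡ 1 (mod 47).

46

The order of 11 must divide φ(47) = 47 − 1 = 46 = 2 · 23.
Divisors of 46: 1, 2, 23, 46.
Test each divisor d:
11^1 ≡ 11 (mod 47)
11^2 ≡ 27 (mod 47)
11^23 ≡ 46 (mod 47)
11^46 ≡ 1 (mod 47) ✓
Therefore the multiplicative order of 11 modulo 47 is 46.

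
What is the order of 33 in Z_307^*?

The order of 33 must divide φ(307) = 307 − 1 = 306 = 2 · 3^2 · 17.
Divisors of 306: 1, 2, 3, 6, 9, 17, 18, 34, 51, 102, 153, 306.
Test each divisor d:
33^1 ≡ 33 (mod 307)
33^2 ≡ 168 (mod 307)
33^3 ≡ 18 (mod 307)
33^6 ≡ 17 (mod 307)
33^9 ≡ 306 (mod 307)
33^17 ≡ 214 (mod 307)
33^18 ≡ 1 (mod 307) ✓
Therefore the multiplicative order of 33 modulo 307 is 18.

18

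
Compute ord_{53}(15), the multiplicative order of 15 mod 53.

13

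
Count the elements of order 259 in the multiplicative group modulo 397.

φ(397) = 397 − 1 = 396 = 2^2 · 3^2 · 11.
In a cyclic group of order 396, there are φ(d) elements of order d for each divisor d of 396, and zero for non-divisors.
259 does not divide 396, so no element of (Z/397Z)^× has order 259.

0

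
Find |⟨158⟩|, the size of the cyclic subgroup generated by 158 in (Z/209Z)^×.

45

By Lagrange's theorem, ord_209(158) divides φ(209) = φ(11·19) = (11−1)·(19−1) = 10·18 = 180 = 2^2 · 3^2 · 5.
Divisors of 180: 1, 2, 3, 4, 5, 6, 9, 10, 12, 15, 18, 20, 30, 36, 45, 60, 90, 180.
Check 158^d mod 209 for each divisor in increasing order:
158^1 ≡ 158
158^2 ≡ 93
158^3 ≡ 64
158^4 ≡ 80
158^5 ≡ 100
158^6 ≡ 125
158^9 ≡ 58
158^10 ≡ 177
158^12 ≡ 159
158^15 ≡ 144
158^18 ≡ 20
158^20 ≡ 188
158^30 ≡ 45
158^36 ≡ 191
158^45 ≡ 1
Hence ord(158) = 45.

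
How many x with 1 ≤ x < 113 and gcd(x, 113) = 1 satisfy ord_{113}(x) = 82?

φ(113) = 113 − 1 = 112 = 2^4 · 7.
In a cyclic group of order 112, there are φ(d) elements of order d for each divisor d of 112, and zero for non-divisors.
82 does not divide 112, so no element of (Z/113Z)^× has order 82.

0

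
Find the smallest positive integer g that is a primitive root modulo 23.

5

φ(23) = 23 − 1 = 22 = 2 · 11.
g is a primitive root iff g^(22/q) ≢ 1 (mod 23) for each prime q ∈ {2, 11}.
g = 2: 2^11 ≡ 1 — hits 1, so not a primitive root.
g = 3: 3^11 ≡ 1 — hits 1, so not a primitive root.
g = 4: 4^11 ≡ 1 — hits 1, so not a primitive root.
g = 5: 5^11 ≡ 22; 5^2 ≡ 2 — none is 1, so 5 is a primitive root.
So 5 is the smallest generator of (Z/23Z)^×.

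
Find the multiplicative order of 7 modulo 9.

3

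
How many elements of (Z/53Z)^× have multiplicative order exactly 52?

24

φ(53) = 53 − 1 = 52 = 2^2 · 13.
Since (Z/53Z)^× is cyclic of order 52, the number of elements of order d is φ(d) when d | 52 and 0 otherwise.
52 = 2^2 · 13 divides 52, and φ(52) = 24.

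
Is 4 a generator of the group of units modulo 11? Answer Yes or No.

φ(11) = 11 − 1 = 10 = 2 · 5.
4 is a primitive root mod 11 iff 4^(φ(11)/q) ≢ 1 for every prime q | φ(11), i.e. q ∈ {2, 5}.
4^5 ≡ 1 (mod 11)  [q = 2: ≡ 1 ✗]
4^2 ≡ 5 (mod 11)  [q = 5: ≢ 1 ✓]
Since 4^5 ≡ 1, the order of 4 divides 5 < 10, so 4 is not a primitive root.

No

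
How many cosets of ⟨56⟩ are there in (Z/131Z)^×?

ord(56) | φ(131) = 131 − 1 = 130 = 2 · 5 · 13.
Divisors of 130: 1, 2, 5, 10, 13, 26, 65, 130.
Test each divisor d:
56^1 ≡ 56 (mod 131)
56^2 ≡ 123 (mod 131)
56^5 ≡ 47 (mod 131)
56^10 ≡ 113 (mod 131)
56^13 ≡ 73 (mod 131)
56^26 ≡ 89 (mod 131)
56^65 ≡ 130 (mod 131)
56^130 ≡ 1 (mod 131) ✓
Thus |⟨56⟩| = ord(56) = 130.
[(Z/131Z)^× : ⟨56⟩] = 130/130 = 1.

1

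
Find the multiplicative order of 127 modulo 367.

ord(127) | φ(367) = 367 − 1 = 366 = 2 · 3 · 61.
Divisors of 366: 1, 2, 3, 6, 61, 122, 183, 366.
Compute 127^d (mod 367) for the divisors d until we hit 1:
127^1 ≡ 127 (mod 367)
127^2 ≡ 348 (mod 367)
127^3 ≡ 156 (mod 367)
127^6 ≡ 114 (mod 367)
127^61 ≡ 284 (mod 367)
127^122 ≡ 283 (mod 367)
127^183 ≡ 366 (mod 367)
127^366 ≡ 1 (mod 367) ✓
So ord_367(127) = 366.

366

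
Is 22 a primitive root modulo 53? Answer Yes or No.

φ(53) = 53 − 1 = 52 = 2^2 · 13.
It suffices to check that the order of 22 is not a proper divisor of 52: compute 22^(52/q) for q ∈ {2, 13}.
22^26 ≡ 52 (mod 53)  [q = 2: ≢ 1 ✓]
22^4 ≡ 49 (mod 53)  [q = 13: ≢ 1 ✓]
None equal 1, so ord_53(22) = 52: 22 is a primitive root.

Yes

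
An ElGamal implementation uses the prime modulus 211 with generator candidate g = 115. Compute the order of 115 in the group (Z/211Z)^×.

70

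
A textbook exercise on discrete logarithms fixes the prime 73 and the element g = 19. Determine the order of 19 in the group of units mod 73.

36

The order of 19 must divide φ(73) = 73 − 1 = 72 = 2^3 · 3^2.
Divisors of 72: 1, 2, 3, 4, 6, 8, 9, 12, 18, 24, 36, 72.
Evaluate successive powers at the divisors of 72:
19^1 ≡ 19
19^2 ≡ 69
19^3 ≡ 70
19^4 ≡ 16
19^6 ≡ 9
19^8 ≡ 37
19^9 ≡ 46
19^12 ≡ 8
19^18 ≡ 72
19^24 ≡ 64
19^36 ≡ 1
Therefore the multiplicative order of 19 modulo 73 is 36.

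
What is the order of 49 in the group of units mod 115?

22

By Lagrange's theorem, ord_115(49) divides φ(115) = φ(5·23) = (5−1)·(23−1) = 4·22 = 88 = 2^3 · 11.
Divisors of 88: 1, 2, 4, 8, 11, 22, 44, 88.
Evaluate successive powers at the divisors of 88:
49^1 ≡ 49 (mod 115)
49^2 ≡ 101 (mod 115)
49^4 ≡ 81 (mod 115)
49^8 ≡ 6 (mod 115)
49^11 ≡ 24 (mod 115)
49^22 ≡ 1 (mod 115) ✓
The smallest such exponent is 22, so the order of 49 is 22.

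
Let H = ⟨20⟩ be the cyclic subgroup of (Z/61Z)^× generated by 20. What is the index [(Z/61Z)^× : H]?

12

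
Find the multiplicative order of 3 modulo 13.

3

Since 3 ∈ (Z/13Z)^×, its order divides φ(13) = 13 − 1 = 12 = 2^2 · 3.
Divisors of 12: 1, 2, 3, 4, 6, 12.
Test each divisor d:
3^1 ≡ 3 (mod 13)
3^2 ≡ 9 (mod 13)
3^3 ≡ 1 (mod 13) ✓
So ord_13(3) = 3.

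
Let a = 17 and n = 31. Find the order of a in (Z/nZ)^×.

The order of 17 must divide φ(31) = 31 − 1 = 30 = 2 · 3 · 5.
Divisors of 30: 1, 2, 3, 5, 6, 10, 15, 30.
Evaluate successive powers at the divisors of 30:
17^1 ≡ 17 (mod 31)
17^2 ≡ 10 (mod 31)
17^3 ≡ 15 (mod 31)
17^5 ≡ 26 (mod 31)
17^6 ≡ 8 (mod 31)
17^10 ≡ 25 (mod 31)
17^15 ≡ 30 (mod 31)
17^30 ≡ 1 (mod 31) ✓
So ord_31(17) = 30.

30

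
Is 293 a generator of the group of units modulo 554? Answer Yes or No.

No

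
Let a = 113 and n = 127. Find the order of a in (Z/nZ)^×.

63

The order of 113 must divide φ(127) = 127 − 1 = 126 = 2 · 3^2 · 7.
Divisors of 126: 1, 2, 3, 6, 7, 9, 14, 18, 21, 42, 63, 126.
Check 113^d mod 127 for each divisor in increasing order:
113^1 ≡ 113 (mod 127)
113^2 ≡ 69 (mod 127)
113^3 ≡ 50 (mod 127)
113^6 ≡ 87 (mod 127)
113^7 ≡ 52 (mod 127)
113^9 ≡ 32 (mod 127)
113^14 ≡ 37 (mod 127)
113^18 ≡ 8 (mod 127)
113^21 ≡ 19 (mod 127)
113^42 ≡ 107 (mod 127)
113^63 ≡ 1 (mod 127) ✓
Hence ord(113) = 63.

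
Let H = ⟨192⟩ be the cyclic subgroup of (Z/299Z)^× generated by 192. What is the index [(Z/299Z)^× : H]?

4

ord(192) | φ(299) = φ(13·23) = (13−1)·(23−1) = 12·22 = 264 = 2^3 · 3 · 11.
Divisors of 264: 1, 2, 3, 4, 6, 8, 11, 12, 22, 24, 33, 44, 66, 88, 132, 264.
Check 192^d mod 299 for each divisor in increasing order:
192^1 ≡ 192 (mod 299)
192^2 ≡ 87 (mod 299)
192^3 ≡ 259 (mod 299)
192^4 ≡ 94 (mod 299)
192^6 ≡ 105 (mod 299)
192^8 ≡ 165 (mod 299)
192^11 ≡ 277 (mod 299)
192^12 ≡ 261 (mod 299)
192^22 ≡ 185 (mod 299)
192^24 ≡ 248 (mod 299)
192^33 ≡ 116 (mod 299)
192^44 ≡ 139 (mod 299)
192^66 ≡ 1 (mod 299) ✓
The order of 192 is 66, so the subgroup it generates has 66 elements.
Index = |(Z/299Z)^×| / |⟨192⟩| = 264 / 66 = 4.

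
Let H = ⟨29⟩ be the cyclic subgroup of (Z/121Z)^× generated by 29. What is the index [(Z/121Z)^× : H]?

1

Since 29 ∈ (Z/121Z)^×, its order divides φ(121) = φ(11^2) = 11·(11−1) = 110 = 2 · 5 · 11.
Divisors of 110: 1, 2, 5, 10, 11, 22, 55, 110.
Check 29^d mod 121 for each divisor in increasing order:
29^1 ≡ 29 (mod 121)
29^2 ≡ 115 (mod 121)
29^5 ≡ 76 (mod 121)
29^10 ≡ 89 (mod 121)
29^11 ≡ 40 (mod 121)
29^22 ≡ 27 (mod 121)
29^55 ≡ 120 (mod 121)
29^110 ≡ 1 (mod 121) ✓
Thus |⟨29⟩| = ord(29) = 110.
Index = |(Z/121Z)^×| / |⟨29⟩| = 110 / 110 = 1.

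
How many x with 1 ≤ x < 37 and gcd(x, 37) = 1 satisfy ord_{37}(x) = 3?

2

φ(37) = 37 − 1 = 36 = 2^2 · 3^2.
Since (Z/37Z)^× is cyclic of order 36, the number of elements of order d is φ(d) when d | 36 and 0 otherwise.
3 | 36, and φ(3) = 3 − 1 = 2.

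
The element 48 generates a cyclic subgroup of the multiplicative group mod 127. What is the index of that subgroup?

1

By Lagrange's theorem, ord_127(48) divides φ(127) = 127 − 1 = 126 = 2 · 3^2 · 7.
Divisors of 126: 1, 2, 3, 6, 7, 9, 14, 18, 21, 42, 63, 126.
Check 48^d mod 127 for each divisor in increasing order:
48^1 ≡ 48 (mod 127)
48^2 ≡ 18 (mod 127)
48^3 ≡ 102 (mod 127)
48^6 ≡ 117 (mod 127)
48^7 ≡ 28 (mod 127)
48^9 ≡ 123 (mod 127)
48^14 ≡ 22 (mod 127)
48^18 ≡ 16 (mod 127)
48^21 ≡ 108 (mod 127)
48^42 ≡ 107 (mod 127)
48^63 ≡ 126 (mod 127)
48^126 ≡ 1 (mod 127) ✓
The order of 48 is 126, so the subgroup it generates has 126 elements.
Index = |(Z/127Z)^×| / |⟨48⟩| = 126 / 126 = 1.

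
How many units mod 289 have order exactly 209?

0

φ(289) = φ(17^2) = 17·(17−1) = 272 = 2^4 · 17.
In a cyclic group of order 272, there are φ(d) elements of order d for each divisor d of 272, and zero for non-divisors.
Here 272 is not a multiple of 209, so there are no elements of order 209.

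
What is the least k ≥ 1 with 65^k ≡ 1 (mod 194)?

48

ord(65) | φ(194) = φ(2)·φ(97) = 1·96 = 96 = 2^5 · 3.
Divisors of 96: 1, 2, 3, 4, 6, 8, 12, 16, 24, 32, 48, 96.
Compute 65^d (mod 194) for the divisors d until we hit 1:
65^1 ≡ 65 (mod 194)
65^2 ≡ 151 (mod 194)
65^3 ≡ 115 (mod 194)
65^4 ≡ 103 (mod 194)
65^6 ≡ 33 (mod 194)
65^8 ≡ 133 (mod 194)
65^12 ≡ 119 (mod 194)
65^16 ≡ 35 (mod 194)
65^24 ≡ 193 (mod 194)
65^32 ≡ 61 (mod 194)
65^48 ≡ 1 (mod 194) ✓
So ord_194(65) = 48.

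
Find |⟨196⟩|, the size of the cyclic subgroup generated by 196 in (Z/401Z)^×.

25

ord(196) | φ(401) = 401 − 1 = 400 = 2^4 · 5^2.
Divisors of 400: 1, 2, 4, 5, 8, 10, 16, 20, 25, 40, 50, 80, 100, 200, 400.
Check 196^d mod 401 for each divisor in increasing order:
196^1 ≡ 196 (mod 401)
196^2 ≡ 321 (mod 401)
196^4 ≡ 385 (mod 401)
196^5 ≡ 72 (mod 401)
196^8 ≡ 256 (mod 401)
196^10 ≡ 372 (mod 401)
196^16 ≡ 173 (mod 401)
196^20 ≡ 39 (mod 401)
196^25 ≡ 1 (mod 401) ✓
Therefore the multiplicative order of 196 modulo 401 is 25.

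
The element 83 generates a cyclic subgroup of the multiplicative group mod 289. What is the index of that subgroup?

2

The order of 83 must divide φ(289) = φ(17^2) = 17·(17−1) = 272 = 2^4 · 17.
Divisors of 272: 1, 2, 4, 8, 16, 17, 34, 68, 136, 272.
Test each divisor d:
83^1 ≡ 83 (mod 289)
83^2 ≡ 242 (mod 289)
83^4 ≡ 186 (mod 289)
83^8 ≡ 205 (mod 289)
83^16 ≡ 120 (mod 289)
83^17 ≡ 134 (mod 289)
83^34 ≡ 38 (mod 289)
83^68 ≡ 288 (mod 289)
83^136 ≡ 1 (mod 289) ✓
So ord_289(83) = 136, hence |⟨83⟩| = 136.
The index is φ(289) / ord(83) = 272 / 136 = 2.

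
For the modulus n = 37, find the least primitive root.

2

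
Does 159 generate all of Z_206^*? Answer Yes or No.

φ(206) = φ(2)·φ(103) = 1·102 = 102 = 2 · 3 · 17.
It suffices to check that the order of 159 is not a proper divisor of 102: compute 159^(102/q) for q ∈ {2, 3, 17}.
159^51 ≡ 1 (mod 206)  [q = 2: ≡ 1 ✗]
159^34 ≡ 159 (mod 206)  [q = 3: ≢ 1 ✓]
159^6 ≡ 1 (mod 206)  [q = 17: ≡ 1 ✗]
Since 159^51 ≡ 1, the order of 159 divides 51 < 102, so 159 is not a primitive root.

No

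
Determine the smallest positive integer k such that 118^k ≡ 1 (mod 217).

6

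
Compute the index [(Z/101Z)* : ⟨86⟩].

1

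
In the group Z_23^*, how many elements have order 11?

10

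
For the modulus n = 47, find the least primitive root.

5

φ(47) = 47 − 1 = 46 = 2 · 23.
Test candidates g = 2, 3, … against the prime factors q ∈ {2, 23} of φ(47): g is a generator iff g^(46/q) ≢ 1 for every such q.
g = 2: 2^23 ≡ 1 — hits 1, so not a primitive root.
g = 3: 3^23 ≡ 1 — hits 1, so not a primitive root.
g = 4: 4^23 ≡ 1 — hits 1, so not a primitive root.
g = 5: 5^23 ≡ 46; 5^2 ≡ 25 — none is 1, so 5 is a primitive root.
Hence the least primitive root of 47 is 5.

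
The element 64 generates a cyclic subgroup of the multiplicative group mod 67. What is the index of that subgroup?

6

ord(64) | φ(67) = 67 − 1 = 66 = 2 · 3 · 11.
Divisors of 66: 1, 2, 3, 6, 11, 22, 33, 66.
Check 64^d mod 67 for each divisor in increasing order:
64^1 ≡ 64
64^2 ≡ 9
64^3 ≡ 40
64^6 ≡ 59
64^11 ≡ 1
Thus |⟨64⟩| = ord(64) = 11.
[(Z/67Z)^× : ⟨64⟩] = 66/11 = 6.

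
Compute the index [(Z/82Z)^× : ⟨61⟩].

By Lagrange's theorem, ord_82(61) divides φ(82) = φ(2)·φ(41) = 1·40 = 40 = 2^3 · 5.
Divisors of 40: 1, 2, 4, 5, 8, 10, 20, 40.
Compute 61^d (mod 82) for the divisors d until we hit 1:
61^1 ≡ 61 (mod 82)
61^2 ≡ 31 (mod 82)
61^4 ≡ 59 (mod 82)
61^5 ≡ 73 (mod 82)
61^8 ≡ 37 (mod 82)
61^10 ≡ 81 (mod 82)
61^20 ≡ 1 (mod 82) ✓
Thus |⟨61⟩| = ord(61) = 20.
[(Z/82Z)^× : ⟨61⟩] = 40/20 = 2.

2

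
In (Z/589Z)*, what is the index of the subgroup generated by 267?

Since 267 ∈ (Z/589Z)^×, its order divides φ(589) = φ(19·31) = (19−1)·(31−1) = 18·30 = 540 = 2^2 · 3^3 · 5.
Divisors of 540: 1, 2, 3, 4, 5, 6, 9, 10, 12, 15, 18, 20, 27, 30, 36, 45, 54, 60, 90, 108, 135, 180, 270, 540.
Compute 267^d (mod 589) for the divisors d until we hit 1:
267^1 ≡ 267 (mod 589)
267^2 ≡ 20 (mod 589)
267^3 ≡ 39 (mod 589)
267^4 ≡ 400 (mod 589)
267^5 ≡ 191 (mod 589)
267^6 ≡ 343 (mod 589)
267^9 ≡ 419 (mod 589)
267^10 ≡ 552 (mod 589)
267^12 ≡ 438 (mod 589)
267^15 ≡ 1 (mod 589) ✓
The order of 267 is 15, so the subgroup it generates has 15 elements.
Index = |(Z/589Z)^×| / |⟨267⟩| = 540 / 15 = 36.

36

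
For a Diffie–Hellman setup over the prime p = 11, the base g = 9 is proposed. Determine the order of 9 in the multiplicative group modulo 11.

5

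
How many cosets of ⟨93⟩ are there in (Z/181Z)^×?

5

The order of 93 must divide φ(181) = 181 − 1 = 180 = 2^2 · 3^2 · 5.
Divisors of 180: 1, 2, 3, 4, 5, 6, 9, 10, 12, 15, 18, 20, 30, 36, 45, 60, 90, 180.
Evaluate successive powers at the divisors of 180:
93^1 ≡ 93 (mod 181)
93^2 ≡ 142 (mod 181)
93^3 ≡ 174 (mod 181)
93^4 ≡ 73 (mod 181)
93^5 ≡ 92 (mod 181)
93^6 ≡ 49 (mod 181)
93^9 ≡ 19 (mod 181)
93^10 ≡ 138 (mod 181)
93^12 ≡ 48 (mod 181)
93^15 ≡ 26 (mod 181)
93^18 ≡ 180 (mod 181)
93^20 ≡ 39 (mod 181)
93^30 ≡ 133 (mod 181)
93^36 ≡ 1 (mod 181) ✓
Thus |⟨93⟩| = ord(93) = 36.
Index = |(Z/181Z)^×| / |⟨93⟩| = 180 / 36 = 5.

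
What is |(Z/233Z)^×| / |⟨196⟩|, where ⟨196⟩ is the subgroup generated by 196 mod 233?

By Lagrange's theorem, ord_233(196) divides φ(233) = 233 − 1 = 232 = 2^3 · 29.
Divisors of 232: 1, 2, 4, 8, 29, 58, 116, 232.
Check 196^d mod 233 for each divisor in increasing order:
196^1 ≡ 196 (mod 233)
196^2 ≡ 204 (mod 233)
196^4 ≡ 142 (mod 233)
196^8 ≡ 126 (mod 233)
196^29 ≡ 232 (mod 233)
196^58 ≡ 1 (mod 233) ✓
Thus |⟨196⟩| = ord(196) = 58.
Index = |(Z/233Z)^×| / |⟨196⟩| = 232 / 58 = 4.

4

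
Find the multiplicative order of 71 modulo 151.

150

ord(71) | φ(151) = 151 − 1 = 150 = 2 · 3 · 5^2.
Divisors of 150: 1, 2, 3, 5, 6, 10, 15, 25, 30, 50, 75, 150.
Test each divisor d:
71^1 ≡ 71 (mod 151)
71^2 ≡ 58 (mod 151)
71^3 ≡ 41 (mod 151)
71^5 ≡ 113 (mod 151)
71^6 ≡ 20 (mod 151)
71^10 ≡ 85 (mod 151)
71^15 ≡ 92 (mod 151)
71^25 ≡ 119 (mod 151)
71^30 ≡ 8 (mod 151)
71^50 ≡ 118 (mod 151)
71^75 ≡ 150 (mod 151)
71^150 ≡ 1 (mod 151) ✓
The smallest such exponent is 150, so the order of 71 is 150.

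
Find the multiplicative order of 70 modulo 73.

12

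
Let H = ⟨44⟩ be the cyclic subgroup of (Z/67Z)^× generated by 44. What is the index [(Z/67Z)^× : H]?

Since 44 ∈ (Z/67Z)^×, its order divides φ(67) = 67 − 1 = 66 = 2 · 3 · 11.
Divisors of 66: 1, 2, 3, 6, 11, 22, 33, 66.
Check 44^d mod 67 for each divisor in increasing order:
44^1 ≡ 44
44^2 ≡ 60
44^3 ≡ 27
44^6 ≡ 59
44^11 ≡ 38
44^22 ≡ 37
44^33 ≡ 66
44^66 ≡ 1
Thus |⟨44⟩| = ord(44) = 66.
[(Z/67Z)^× : ⟨44⟩] = 66/66 = 1.

1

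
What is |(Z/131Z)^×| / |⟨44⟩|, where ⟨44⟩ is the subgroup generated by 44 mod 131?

2

ord(44) | φ(131) = 131 − 1 = 130 = 2 · 5 · 13.
Divisors of 130: 1, 2, 5, 10, 13, 26, 65, 130.
Evaluate successive powers at the divisors of 130:
44^1 ≡ 44
44^2 ≡ 102
44^5 ≡ 62
44^10 ≡ 45
44^13 ≡ 89
44^26 ≡ 61
44^65 ≡ 1
Thus |⟨44⟩| = ord(44) = 65.
[(Z/131Z)^× : ⟨44⟩] = 130/65 = 2.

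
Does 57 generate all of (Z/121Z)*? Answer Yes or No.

Yes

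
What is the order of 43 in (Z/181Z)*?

9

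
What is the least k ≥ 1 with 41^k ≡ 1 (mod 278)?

69

By Lagrange's theorem, ord_278(41) divides φ(278) = φ(2)·φ(139) = 1·138 = 138 = 2 · 3 · 23.
Divisors of 138: 1, 2, 3, 6, 23, 46, 69, 138.
Check 41^d mod 278 for each divisor in increasing order:
41^1 ≡ 41 (mod 278)
41^2 ≡ 13 (mod 278)
41^3 ≡ 255 (mod 278)
41^6 ≡ 251 (mod 278)
41^23 ≡ 235 (mod 278)
41^46 ≡ 181 (mod 278)
41^69 ≡ 1 (mod 278) ✓
Hence ord(41) = 69.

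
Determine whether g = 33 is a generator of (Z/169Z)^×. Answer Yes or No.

Yes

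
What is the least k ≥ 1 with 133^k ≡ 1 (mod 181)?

6

The order of 133 must divide φ(181) = 181 − 1 = 180 = 2^2 · 3^2 · 5.
Divisors of 180: 1, 2, 3, 4, 5, 6, 9, 10, 12, 15, 18, 20, 30, 36, 45, 60, 90, 180.
Check 133^d mod 181 for each divisor in increasing order:
133^1 ≡ 133
133^2 ≡ 132
133^3 ≡ 180
133^4 ≡ 48
133^5 ≡ 49
133^6 ≡ 1
The smallest such exponent is 6, so the order of 133 is 6.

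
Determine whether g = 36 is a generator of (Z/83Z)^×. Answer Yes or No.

No

φ(83) = 83 − 1 = 82 = 2 · 41.
36 is a primitive root mod 83 iff 36^(φ(83)/q) ≢ 1 for every prime q | φ(83), i.e. q ∈ {2, 41}.
36^41 ≡ 1 (mod 83)  [q = 2: ≡ 1 ✗]
36^2 ≡ 51 (mod 83)  [q = 41: ≢ 1 ✓]
36^41 ≡ 1 shows ord(36) | 41, strictly less than φ(83); not a primitive root.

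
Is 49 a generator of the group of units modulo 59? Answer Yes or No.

No

φ(59) = 59 − 1 = 58 = 2 · 29.
It suffices to check that the order of 49 is not a proper divisor of 58: compute 49^(58/q) for q ∈ {2, 29}.
49^29 ≡ 1 (mod 59)  [q = 2: ≡ 1 ✗]
49^2 ≡ 41 (mod 59)  [q = 29: ≢ 1 ✓]
Since 49^29 ≡ 1, the order of 49 divides 29 < 58, so 49 is not a primitive root.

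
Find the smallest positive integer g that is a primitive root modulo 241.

7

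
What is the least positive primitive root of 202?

3

φ(202) = φ(2)·φ(101) = 1·100 = 100 = 2^2 · 5^2.
g is a primitive root iff g^(100/q) ≢ 1 (mod 202) for each prime q ∈ {2, 5}.
g = 2: gcd(2, 202) = 2 > 1, not a unit — skip.
g = 3: 3^50 ≡ 201; 3^20 ≡ 185 — none is 1, so 3 is a primitive root.
So 3 is the smallest generator of (Z/202Z)^×.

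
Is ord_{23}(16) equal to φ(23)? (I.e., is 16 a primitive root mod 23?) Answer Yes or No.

No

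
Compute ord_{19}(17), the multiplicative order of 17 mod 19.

9

ord(17) | φ(19) = 19 − 1 = 18 = 2 · 3^2.
Divisors of 18: 1, 2, 3, 6, 9, 18.
Test each divisor d:
17^1 ≡ 17 (mod 19)
17^2 ≡ 4 (mod 19)
17^3 ≡ 11 (mod 19)
17^6 ≡ 7 (mod 19)
17^9 ≡ 1 (mod 19) ✓
Therefore the multiplicative order of 17 modulo 19 is 9.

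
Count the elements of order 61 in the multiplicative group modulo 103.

0

φ(103) = 103 − 1 = 102 = 2 · 3 · 17.
(Z/103Z)^× is cyclic (|G| = 102); a cyclic group of order m has exactly φ(d) elements of each order d | m, and none otherwise.
Since 61 ∤ 102, the count is 0.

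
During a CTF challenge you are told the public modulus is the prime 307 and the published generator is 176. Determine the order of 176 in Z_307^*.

By Lagrange's theorem, ord_307(176) divides φ(307) = 307 − 1 = 306 = 2 · 3^2 · 17.
Divisors of 306: 1, 2, 3, 6, 9, 17, 18, 34, 51, 102, 153, 306.
Compute 176^d (mod 307) for the divisors d until we hit 1:
176^1 ≡ 176 (mod 307)
176^2 ≡ 276 (mod 307)
176^3 ≡ 70 (mod 307)
176^6 ≡ 295 (mod 307)
176^9 ≡ 81 (mod 307)
176^17 ≡ 46 (mod 307)
176^18 ≡ 114 (mod 307)
176^34 ≡ 274 (mod 307)
176^51 ≡ 17 (mod 307)
176^102 ≡ 289 (mod 307)
176^153 ≡ 1 (mod 307) ✓
Therefore the multiplicative order of 176 modulo 307 is 153.

153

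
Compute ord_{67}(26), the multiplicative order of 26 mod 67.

ord(26) | φ(67) = 67 − 1 = 66 = 2 · 3 · 11.
Divisors of 66: 1, 2, 3, 6, 11, 22, 33, 66.
Compute 26^d (mod 67) for the divisors d until we hit 1:
26^1 ≡ 26 (mod 67)
26^2 ≡ 6 (mod 67)
26^3 ≡ 22 (mod 67)
26^6 ≡ 15 (mod 67)
26^11 ≡ 37 (mod 67)
26^22 ≡ 29 (mod 67)
26^33 ≡ 1 (mod 67) ✓
Hence ord(26) = 33.

33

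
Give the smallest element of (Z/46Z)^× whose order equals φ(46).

φ(46) = φ(2)·φ(23) = 1·22 = 22 = 2 · 11.
g is a primitive root iff g^(22/q) ≢ 1 (mod 46) for each prime q ∈ {2, 11}.
g = 2: gcd(2, 46) = 2 > 1, not a unit — skip.
g = 3: 3^11 ≡ 1 — hits 1, so not a primitive root.
g = 4: gcd(4, 46) = 2 > 1, not a unit — skip.
g = 5: 5^11 ≡ 45; 5^2 ≡ 25 — none is 1, so 5 is a primitive root.
The smallest primitive root modulo 46 is 5.

5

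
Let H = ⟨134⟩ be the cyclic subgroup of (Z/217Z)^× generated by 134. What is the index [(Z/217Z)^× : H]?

ord(134) | φ(217) = φ(7·31) = (7−1)·(31−1) = 6·30 = 180 = 2^2 · 3^2 · 5.
Divisors of 180: 1, 2, 3, 4, 5, 6, 9, 10, 12, 15, 18, 20, 30, 36, 45, 60, 90, 180.
Evaluate successive powers at the divisors of 180:
134^1 ≡ 134 (mod 217)
134^2 ≡ 162 (mod 217)
134^3 ≡ 8 (mod 217)
134^4 ≡ 204 (mod 217)
134^5 ≡ 211 (mod 217)
134^6 ≡ 64 (mod 217)
134^9 ≡ 78 (mod 217)
134^10 ≡ 36 (mod 217)
134^12 ≡ 190 (mod 217)
134^15 ≡ 1 (mod 217) ✓
Thus |⟨134⟩| = ord(134) = 15.
[(Z/217Z)^× : ⟨134⟩] = 180/15 = 12.

12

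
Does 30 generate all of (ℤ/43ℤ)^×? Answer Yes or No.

φ(43) = 43 − 1 = 42 = 2 · 3 · 7.
An element g generates (Z/43Z)^× iff g^(42/q) ≢ 1 (mod 43) for each prime q ∈ {2, 3, 7}.
30^21 ≡ 42 (mod 43)  [q = 2: ≢ 1 ✓]
30^14 ≡ 6 (mod 43)  [q = 3: ≢ 1 ✓]
30^6 ≡ 16 (mod 43)  [q = 7: ≢ 1 ✓]
None equal 1, so ord_43(30) = 42: 30 is a primitive root.

Yes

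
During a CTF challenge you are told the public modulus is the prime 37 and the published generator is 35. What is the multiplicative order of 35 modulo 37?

The order of 35 must divide φ(37) = 37 − 1 = 36 = 2^2 · 3^2.
Divisors of 36: 1, 2, 3, 4, 6, 9, 12, 18, 36.
Check 35^d mod 37 for each divisor in increasing order:
35^1 ≡ 35 (mod 37)
35^2 ≡ 4 (mod 37)
35^3 ≡ 29 (mod 37)
35^4 ≡ 16 (mod 37)
35^6 ≡ 27 (mod 37)
35^9 ≡ 6 (mod 37)
35^12 ≡ 26 (mod 37)
35^18 ≡ 36 (mod 37)
35^36 ≡ 1 (mod 37) ✓
Hence ord(35) = 36.

36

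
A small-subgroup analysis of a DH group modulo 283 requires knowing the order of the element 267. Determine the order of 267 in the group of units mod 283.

The order of 267 must divide φ(283) = 283 − 1 = 282 = 2 · 3 · 47.
Divisors of 282: 1, 2, 3, 6, 47, 94, 141, 282.
Evaluate successive powers at the divisors of 282:
267^1 ≡ 267 (mod 283)
267^2 ≡ 256 (mod 283)
267^3 ≡ 149 (mod 283)
267^6 ≡ 127 (mod 283)
267^47 ≡ 282 (mod 283)
267^94 ≡ 1 (mod 283) ✓
Hence ord(267) = 94.

94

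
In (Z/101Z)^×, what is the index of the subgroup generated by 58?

By Lagrange's theorem, ord_101(58) divides φ(101) = 101 − 1 = 100 = 2^2 · 5^2.
Divisors of 100: 1, 2, 4, 5, 10, 20, 25, 50, 100.
Evaluate successive powers at the divisors of 100:
58^1 ≡ 58
58^2 ≡ 31
58^4 ≡ 52
58^5 ≡ 87
58^10 ≡ 95
58^20 ≡ 36
58^25 ≡ 1
Thus |⟨58⟩| = ord(58) = 25.
[(Z/101Z)^× : ⟨58⟩] = 100/25 = 4.

4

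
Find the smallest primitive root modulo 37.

2

φ(37) = 37 − 1 = 36 = 2^2 · 3^2.
g is a primitive root iff g^(36/q) ≢ 1 (mod 37) for each prime q ∈ {2, 3}.
g = 2: 2^18 ≡ 36; 2^12 ≡ 26 — none is 1, so 2 is a primitive root.
So 2 is the smallest generator of (Z/37Z)^×.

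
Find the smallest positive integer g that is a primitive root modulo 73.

φ(73) = 73 − 1 = 72 = 2^3 · 3^2.
g is a primitive root iff g^(72/q) ≢ 1 (mod 73) for each prime q ∈ {2, 3}.
g = 2: 2^36 ≡ 1 — hits 1, so not a primitive root.
g = 3: 3^36 ≡ 1 — hits 1, so not a primitive root.
g = 4: 4^36 ≡ 1 — hits 1, so not a primitive root.
g = 5: 5^36 ≡ 72; 5^24 ≡ 8 — none is 1, so 5 is a primitive root.
The smallest primitive root modulo 73 is 5.

5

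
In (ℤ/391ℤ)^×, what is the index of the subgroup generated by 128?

By Lagrange's theorem, ord_391(128) divides φ(391) = φ(17·23) = (17−1)·(23−1) = 16·22 = 352 = 2^5 · 11.
Divisors of 352: 1, 2, 4, 8, 11, 16, 22, 32, 44, 88, 176, 352.
Check 128^d mod 391 for each divisor in increasing order:
128^1 ≡ 128 (mod 391)
128^2 ≡ 353 (mod 391)
128^4 ≡ 271 (mod 391)
128^8 ≡ 324 (mod 391)
128^11 ≡ 185 (mod 391)
128^16 ≡ 188 (mod 391)
128^22 ≡ 208 (mod 391)
128^32 ≡ 154 (mod 391)
128^44 ≡ 254 (mod 391)
128^88 ≡ 1 (mod 391) ✓
The order of 128 is 88, so the subgroup it generates has 88 elements.
The index is φ(391) / ord(128) = 352 / 88 = 4.

4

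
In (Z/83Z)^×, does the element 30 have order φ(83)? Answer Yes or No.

No

φ(83) = 83 − 1 = 82 = 2 · 41.
Test 30^(82/q) mod 83 for each prime factor q of 82:
30^41 ≡ 1 (mod 83)  [q = 2: ≡ 1 ✗]
30^2 ≡ 70 (mod 83)  [q = 41: ≢ 1 ✓]
Since 30^41 ≡ 1, the order of 30 divides 41 < 82, so 30 is not a primitive root.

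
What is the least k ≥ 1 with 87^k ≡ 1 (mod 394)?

Since 87 ∈ (Z/394Z)^×, its order divides φ(394) = φ(2)·φ(197) = 1·196 = 196 = 2^2 · 7^2.
Divisors of 196: 1, 2, 4, 7, 14, 28, 49, 98, 196.
Test each divisor d:
87^1 ≡ 87 (mod 394)
87^2 ≡ 83 (mod 394)
87^4 ≡ 191 (mod 394)
87^7 ≡ 211 (mod 394)
87^14 ≡ 393 (mod 394)
87^28 ≡ 1 (mod 394) ✓
So ord_394(87) = 28.

28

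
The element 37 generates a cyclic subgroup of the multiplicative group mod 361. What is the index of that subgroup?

9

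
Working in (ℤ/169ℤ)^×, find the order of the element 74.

ord(74) | φ(169) = φ(13^2) = 13·(13−1) = 156 = 2^2 · 3 · 13.
Divisors of 156: 1, 2, 3, 4, 6, 12, 13, 26, 39, 52, 78, 156.
Compute 74^d (mod 169) for the divisors d until we hit 1:
74^1 ≡ 74
74^2 ≡ 68
74^3 ≡ 131
74^4 ≡ 61
74^6 ≡ 92
74^12 ≡ 14
74^13 ≡ 22
74^26 ≡ 146
74^39 ≡ 1
Hence ord(74) = 39.

39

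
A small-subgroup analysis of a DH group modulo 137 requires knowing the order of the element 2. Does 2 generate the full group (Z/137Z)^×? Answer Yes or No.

No

φ(137) = 137 − 1 = 136 = 2^3 · 17.
Test 2^(136/q) mod 137 for each prime factor q of 136:
2^68 ≡ 1 (mod 137)  [q = 2: ≡ 1 ✗]
2^8 ≡ 119 (mod 137)  [q = 17: ≢ 1 ✓]
2^68 ≡ 1 shows ord(2) | 68, strictly less than φ(137); not a primitive root.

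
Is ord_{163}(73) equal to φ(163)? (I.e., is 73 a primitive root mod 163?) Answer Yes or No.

Yes

φ(163) = 163 − 1 = 162 = 2 · 3^4.
An element g generates (Z/163Z)^× iff g^(162/q) ≢ 1 (mod 163) for each prime q ∈ {2, 3}.
73^81 ≡ 162 (mod 163)  [q = 2: ≢ 1 ✓]
73^54 ≡ 58 (mod 163)  [q = 3: ≢ 1 ✓]
All checks pass, so 73 has order 162 and is a primitive root modulo 163.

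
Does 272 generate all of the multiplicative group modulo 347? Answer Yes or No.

Yes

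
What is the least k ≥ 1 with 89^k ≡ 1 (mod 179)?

89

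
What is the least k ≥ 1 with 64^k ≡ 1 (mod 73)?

3

By Lagrange's theorem, ord_73(64) divides φ(73) = 73 − 1 = 72 = 2^3 · 3^2.
Divisors of 72: 1, 2, 3, 4, 6, 8, 9, 12, 18, 24, 36, 72.
Compute 64^d (mod 73) for the divisors d until we hit 1:
64^1 ≡ 64 (mod 73)
64^2 ≡ 8 (mod 73)
64^3 ≡ 1 (mod 73) ✓
So ord_73(64) = 3.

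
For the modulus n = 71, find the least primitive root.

7

φ(71) = 71 − 1 = 70 = 2 · 5 · 7.
g is a primitive root iff g^(70/q) ≢ 1 (mod 71) for each prime q ∈ {2, 5, 7}.
g = 2: 2^35 ≡ 1 — hits 1, so not a primitive root.
g = 3: 3^35 ≡ 1 — hits 1, so not a primitive root.
g = 4: 4^35 ≡ 1 — hits 1, so not a primitive root.
g = 5: 5^35 ≡ 1 — hits 1, so not a primitive root.
g = 6: 6^35 ≡ 1 — hits 1, so not a primitive root.
g = 7: 7^35 ≡ 70; 7^14 ≡ 54; 7^10 ≡ 45 — none is 1, so 7 is a primitive root.
So 7 is the smallest generator of (Z/71Z)^×.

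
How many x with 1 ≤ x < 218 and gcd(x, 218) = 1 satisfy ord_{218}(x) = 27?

18

φ(218) = φ(2)·φ(109) = 1·108 = 108 = 2^2 · 3^3.
Since (Z/218Z)^× is cyclic of order 108, the number of elements of order d is φ(d) when d | 108 and 0 otherwise.
27 = 3^3 divides 108, and φ(27) = 18.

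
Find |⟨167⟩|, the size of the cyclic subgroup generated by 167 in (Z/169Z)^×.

156

Since 167 ∈ (Z/169Z)^×, its order divides φ(169) = φ(13^2) = 13·(13−1) = 156 = 2^2 · 3 · 13.
Divisors of 156: 1, 2, 3, 4, 6, 12, 13, 26, 39, 52, 78, 156.
Check 167^d mod 169 for each divisor in increasing order:
167^1 ≡ 167 (mod 169)
167^2 ≡ 4 (mod 169)
167^3 ≡ 161 (mod 169)
167^4 ≡ 16 (mod 169)
167^6 ≡ 64 (mod 169)
167^12 ≡ 40 (mod 169)
167^13 ≡ 89 (mod 169)
167^26 ≡ 147 (mod 169)
167^39 ≡ 70 (mod 169)
167^52 ≡ 146 (mod 169)
167^78 ≡ 168 (mod 169)
167^156 ≡ 1 (mod 169) ✓
Therefore the multiplicative order of 167 modulo 169 is 156.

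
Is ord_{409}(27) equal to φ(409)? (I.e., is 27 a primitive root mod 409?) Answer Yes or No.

φ(409) = 409 − 1 = 408 = 2^3 · 3 · 17.
27 is a primitive root mod 409 iff 27^(φ(409)/q) ≢ 1 for every prime q | φ(409), i.e. q ∈ {2, 3, 17}.
27^204 ≡ 1 (mod 409)  [q = 2: ≡ 1 ✗]
27^136 ≡ 1 (mod 409)  [q = 3: ≡ 1 ✗]
27^24 ≡ 125 (mod 409)  [q = 17: ≢ 1 ✓]
The check at q = 2 fails, so 27 generates a proper subgroup.

No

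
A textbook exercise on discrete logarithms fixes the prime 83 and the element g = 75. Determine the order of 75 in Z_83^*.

ord(75) | φ(83) = 83 − 1 = 82 = 2 · 41.
Divisors of 82: 1, 2, 41, 82.
Compute 75^d (mod 83) for the divisors d until we hit 1:
75^1 ≡ 75 (mod 83)
75^2 ≡ 64 (mod 83)
75^41 ≡ 1 (mod 83) ✓
The smallest such exponent is 41, so the order of 75 is 41.

41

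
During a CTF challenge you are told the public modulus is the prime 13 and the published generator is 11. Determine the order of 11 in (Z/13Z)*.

ord(11) | φ(13) = 13 − 1 = 12 = 2^2 · 3.
Divisors of 12: 1, 2, 3, 4, 6, 12.
Check 11^d mod 13 for each divisor in increasing order:
11^1 ≡ 11 (mod 13)
11^2 ≡ 4 (mod 13)
11^3 ≡ 5 (mod 13)
11^4 ≡ 3 (mod 13)
11^6 ≡ 12 (mod 13)
11^12 ≡ 1 (mod 13) ✓
Therefore the multiplicative order of 11 modulo 13 is 12.

12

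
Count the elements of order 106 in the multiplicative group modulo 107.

φ(107) = 107 − 1 = 106 = 2 · 53.
In a cyclic group of order 106, there are φ(d) elements of order d for each divisor d of 106, and zero for non-divisors.
106 = 2 · 53 divides 106, and φ(106) = 52.

52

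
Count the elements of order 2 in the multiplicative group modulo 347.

1

φ(347) = 347 − 1 = 346 = 2 · 173.
(Z/347Z)^× is cyclic (|G| = 346); a cyclic group of order m has exactly φ(d) elements of each order d | m, and none otherwise.
2 | 346, and φ(2) = 2 − 1 = 1.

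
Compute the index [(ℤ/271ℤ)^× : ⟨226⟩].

1

By Lagrange's theorem, ord_271(226) divides φ(271) = 271 − 1 = 270 = 2 · 3^3 · 5.
Divisors of 270: 1, 2, 3, 5, 6, 9, 10, 15, 18, 27, 30, 45, 54, 90, 135, 270.
Evaluate successive powers at the divisors of 270:
226^1 ≡ 226
226^2 ≡ 128
226^3 ≡ 202
226^5 ≡ 111
226^6 ≡ 154
226^9 ≡ 214
226^10 ≡ 126
226^15 ≡ 165
226^18 ≡ 268
226^27 ≡ 171
226^30 ≡ 125
226^45 ≡ 29
226^54 ≡ 244
226^90 ≡ 28
226^135 ≡ 270
226^270 ≡ 1
Thus |⟨226⟩| = ord(226) = 270.
[(Z/271Z)^× : ⟨226⟩] = 270/270 = 1.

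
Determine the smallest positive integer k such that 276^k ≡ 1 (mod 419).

209

By Lagrange's theorem, ord_419(276) divides φ(419) = 419 − 1 = 418 = 2 · 11 · 19.
Divisors of 418: 1, 2, 11, 19, 22, 38, 209, 418.
Compute 276^d (mod 419) for the divisors d until we hit 1:
276^1 ≡ 276 (mod 419)
276^2 ≡ 337 (mod 419)
276^11 ≡ 114 (mod 419)
276^19 ≡ 348 (mod 419)
276^22 ≡ 7 (mod 419)
276^38 ≡ 13 (mod 419)
276^209 ≡ 1 (mod 419) ✓
Therefore the multiplicative order of 276 modulo 419 is 209.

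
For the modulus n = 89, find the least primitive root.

3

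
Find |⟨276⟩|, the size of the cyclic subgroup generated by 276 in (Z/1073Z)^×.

252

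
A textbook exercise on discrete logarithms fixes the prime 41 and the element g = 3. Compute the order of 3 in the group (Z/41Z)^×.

8

By Lagrange's theorem, ord_41(3) divides φ(41) = 41 − 1 = 40 = 2^3 · 5.
Divisors of 40: 1, 2, 4, 5, 8, 10, 20, 40.
Test each divisor d:
3^1 ≡ 3
3^2 ≡ 9
3^4 ≡ 40
3^5 ≡ 38
3^8 ≡ 1
Therefore the multiplicative order of 3 modulo 41 is 8.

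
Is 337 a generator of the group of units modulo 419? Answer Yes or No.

φ(419) = 419 − 1 = 418 = 2 · 11 · 19.
337 is a primitive root mod 419 iff 337^(φ(419)/q) ≢ 1 for every prime q | φ(419), i.e. q ∈ {2, 11, 19}.
337^209 ≡ 1 (mod 419)  [q = 2: ≡ 1 ✗]
337^38 ≡ 169 (mod 419)  [q = 11: ≢ 1 ✓]
337^22 ≡ 49 (mod 419)  [q = 19: ≢ 1 ✓]
The check at q = 2 fails, so 337 generates a proper subgroup.

No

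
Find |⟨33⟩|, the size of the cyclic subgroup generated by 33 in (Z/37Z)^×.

Since 33 ∈ (Z/37Z)^×, its order divides φ(37) = 37 − 1 = 36 = 2^2 · 3^2.
Divisors of 36: 1, 2, 3, 4, 6, 9, 12, 18, 36.
Test each divisor d:
33^1 ≡ 33 (mod 37)
33^2 ≡ 16 (mod 37)
33^3 ≡ 10 (mod 37)
33^4 ≡ 34 (mod 37)
33^6 ≡ 26 (mod 37)
33^9 ≡ 1 (mod 37) ✓
Therefore the multiplicative order of 33 modulo 37 is 9.

9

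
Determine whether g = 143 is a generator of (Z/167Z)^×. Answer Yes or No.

φ(167) = 167 − 1 = 166 = 2 · 83.
An element g generates (Z/167Z)^× iff g^(166/q) ≢ 1 (mod 167) for each prime q ∈ {2, 83}.
143^83 ≡ 166 (mod 167)  [q = 2: ≢ 1 ✓]
143^2 ≡ 75 (mod 167)  [q = 83: ≢ 1 ✓]
None equal 1, so ord_167(143) = 166: 143 is a primitive root.

Yes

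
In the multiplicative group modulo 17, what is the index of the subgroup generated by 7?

1

ord(7) | φ(17) = 17 − 1 = 16 = 2^4.
Divisors of 16: 1, 2, 4, 8, 16.
Check 7^d mod 17 for each divisor in increasing order:
7^1 ≡ 7 (mod 17)
7^2 ≡ 15 (mod 17)
7^4 ≡ 4 (mod 17)
7^8 ≡ 16 (mod 17)
7^16 ≡ 1 (mod 17) ✓
Thus |⟨7⟩| = ord(7) = 16.
Index = |(Z/17Z)^×| / |⟨7⟩| = 16 / 16 = 1.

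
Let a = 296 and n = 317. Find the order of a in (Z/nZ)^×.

316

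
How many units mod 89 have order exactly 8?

4

φ(89) = 89 − 1 = 88 = 2^3 · 11.
In a cyclic group of order 88, there are φ(d) elements of order d for each divisor d of 88, and zero for non-divisors.
8 = 2^3 divides 88, and φ(8) = 4.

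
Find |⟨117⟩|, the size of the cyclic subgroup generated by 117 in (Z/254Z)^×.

21

ord(117) | φ(254) = φ(2)·φ(127) = 1·126 = 126 = 2 · 3^2 · 7.
Divisors of 126: 1, 2, 3, 6, 7, 9, 14, 18, 21, 42, 63, 126.
Check 117^d mod 254 for each divisor in increasing order:
117^1 ≡ 117
117^2 ≡ 227
117^3 ≡ 143
117^6 ≡ 129
117^7 ≡ 107
117^9 ≡ 159
117^14 ≡ 19
117^18 ≡ 135
117^21 ≡ 1
Therefore the multiplicative order of 117 modulo 254 is 21.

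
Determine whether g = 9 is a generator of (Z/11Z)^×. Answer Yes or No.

φ(11) = 11 − 1 = 10 = 2 · 5.
It suffices to check that the order of 9 is not a proper divisor of 10: compute 9^(10/q) for q ∈ {2, 5}.
9^5 ≡ 1 (mod 11)  [q = 2: ≡ 1 ✗]
9^2 ≡ 4 (mod 11)  [q = 5: ≢ 1 ✓]
Since 9^5 ≡ 1, the order of 9 divides 5 < 10, so 9 is not a primitive root.

No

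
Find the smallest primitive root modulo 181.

2

φ(181) = 181 − 1 = 180 = 2^2 · 3^2 · 5.
Test candidates g = 2, 3, … against the prime factors q ∈ {2, 3, 5} of φ(181): g is a generator iff g^(180/q) ≢ 1 for every such q.
g = 2: 2^90 ≡ 180; 2^60 ≡ 48; 2^36 ≡ 59 — none is 1, so 2 is a primitive root.
Hence the least primitive root of 181 is 2.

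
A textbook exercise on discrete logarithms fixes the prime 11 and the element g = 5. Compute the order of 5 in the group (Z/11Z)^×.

5

The order of 5 must divide φ(11) = 11 − 1 = 10 = 2 · 5.
Divisors of 10: 1, 2, 5, 10.
Test each divisor d:
5^1 ≡ 5 (mod 11)
5^2 ≡ 3 (mod 11)
5^5 ≡ 1 (mod 11) ✓
Hence ord(5) = 5.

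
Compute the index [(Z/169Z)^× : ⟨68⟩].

ord(68) | φ(169) = φ(13^2) = 13·(13−1) = 156 = 2^2 · 3 · 13.
Divisors of 156: 1, 2, 3, 4, 6, 12, 13, 26, 39, 52, 78, 156.
Evaluate successive powers at the divisors of 156:
68^1 ≡ 68 (mod 169)
68^2 ≡ 61 (mod 169)
68^3 ≡ 92 (mod 169)
68^4 ≡ 3 (mod 169)
68^6 ≡ 14 (mod 169)
68^12 ≡ 27 (mod 169)
68^13 ≡ 146 (mod 169)
68^26 ≡ 22 (mod 169)
68^39 ≡ 1 (mod 169) ✓
Thus |⟨68⟩| = ord(68) = 39.
[(Z/169Z)^× : ⟨68⟩] = 156/39 = 4.

4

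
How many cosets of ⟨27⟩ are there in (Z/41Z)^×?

ord(27) | φ(41) = 41 − 1 = 40 = 2^3 · 5.
Divisors of 40: 1, 2, 4, 5, 8, 10, 20, 40.
Check 27^d mod 41 for each divisor in increasing order:
27^1 ≡ 27
27^2 ≡ 32
27^4 ≡ 40
27^5 ≡ 14
27^8 ≡ 1
The order of 27 is 8, so the subgroup it generates has 8 elements.
Index = |(Z/41Z)^×| / |⟨27⟩| = 40 / 8 = 5.

5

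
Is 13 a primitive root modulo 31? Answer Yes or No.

φ(31) = 31 − 1 = 30 = 2 · 3 · 5.
13 is a primitive root mod 31 iff 13^(φ(31)/q) ≢ 1 for every prime q | φ(31), i.e. q ∈ {2, 3, 5}.
13^15 ≡ 30 (mod 31)  [q = 2: ≢ 1 ✓]
13^10 ≡ 5 (mod 31)  [q = 3: ≢ 1 ✓]
13^6 ≡ 16 (mod 31)  [q = 5: ≢ 1 ✓]
None equal 1, so ord_31(13) = 30: 13 is a primitive root.

Yes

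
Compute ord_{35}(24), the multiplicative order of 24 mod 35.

6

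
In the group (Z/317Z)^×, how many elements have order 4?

2

φ(317) = 317 − 1 = 316 = 2^2 · 79.
(Z/317Z)^× is cyclic (|G| = 316); a cyclic group of order m has exactly φ(d) elements of each order d | m, and none otherwise.
4 = 2^2 divides 316, and φ(4) = 2.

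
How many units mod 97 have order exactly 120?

0

φ(97) = 97 − 1 = 96 = 2^5 · 3.
Since (Z/97Z)^× is cyclic of order 96, the number of elements of order d is φ(d) when d | 96 and 0 otherwise.
Here 96 is not a multiple of 120, so there are no elements of order 120.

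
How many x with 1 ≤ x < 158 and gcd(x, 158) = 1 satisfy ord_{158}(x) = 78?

φ(158) = φ(2)·φ(79) = 1·78 = 78 = 2 · 3 · 13.
Since (Z/158Z)^× is cyclic of order 78, the number of elements of order d is φ(d) when d | 78 and 0 otherwise.
78 = 2 · 3 · 13 divides 78, and φ(78) = 24.

24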